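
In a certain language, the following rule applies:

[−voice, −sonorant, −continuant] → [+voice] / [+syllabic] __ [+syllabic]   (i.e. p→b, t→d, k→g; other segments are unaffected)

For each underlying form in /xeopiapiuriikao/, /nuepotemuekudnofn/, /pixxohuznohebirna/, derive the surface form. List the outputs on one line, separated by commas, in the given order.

xeobiabiuriigao, nuebodemuegudnofn, pixxohuznohebirna

/xeopiapiuriikao/: /p/ is a voiceless stop between vowels /o/ and /i/, so it voices to [b]. /p/ is a voiceless stop between vowels /a/ and /i/, so it voices to [b]. /k/ is a voiceless stop between vowels /i/ and /a/, so it voices to [g]. → [xeobiabiuriigao].
/nuepotemuekudnofn/: /p/ is a voiceless stop between vowels /e/ and /o/, so it voices to [b]. /t/ is a voiceless stop between vowels /o/ and /e/, so it voices to [d]. /k/ is a voiceless stop between vowels /e/ and /u/, so it voices to [g]. → [nuebodemuegudnofn].
/pixxohuznohebirna/: the rule's environment is not met; surfaces unchanged as [pixxohuznohebirna].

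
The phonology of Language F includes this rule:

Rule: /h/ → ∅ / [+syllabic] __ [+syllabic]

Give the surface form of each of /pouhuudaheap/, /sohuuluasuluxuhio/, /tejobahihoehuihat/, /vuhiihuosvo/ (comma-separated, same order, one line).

pouuudaeap, souuluasuluxuio, tejobaioeuiat, vuiiuosvo

/pouhuudaheap/: /h/ occurs between vowels /u/ and /u/, so it deletes. /h/ occurs between vowels /a/ and /e/, so it deletes. → [pouuudaeap].
/sohuuluasuluxuhio/: /h/ occurs between vowels /o/ and /u/, so it deletes. /h/ occurs between vowels /u/ and /i/, so it deletes. → [souuluasuluxuio].
/tejobahihoehuihat/: /h/ occurs between vowels /a/ and /i/, so it deletes. /h/ occurs between vowels /i/ and /o/, so it deletes. /h/ occurs between vowels /e/ and /u/, so it deletes. /h/ occurs between vowels /i/ and /a/, so it deletes. → [tejobaioeuiat].
/vuhiihuosvo/: /h/ occurs between vowels /u/ and /i/, so it deletes. /h/ occurs between vowels /i/ and /u/, so it deletes. → [vuiiuosvo].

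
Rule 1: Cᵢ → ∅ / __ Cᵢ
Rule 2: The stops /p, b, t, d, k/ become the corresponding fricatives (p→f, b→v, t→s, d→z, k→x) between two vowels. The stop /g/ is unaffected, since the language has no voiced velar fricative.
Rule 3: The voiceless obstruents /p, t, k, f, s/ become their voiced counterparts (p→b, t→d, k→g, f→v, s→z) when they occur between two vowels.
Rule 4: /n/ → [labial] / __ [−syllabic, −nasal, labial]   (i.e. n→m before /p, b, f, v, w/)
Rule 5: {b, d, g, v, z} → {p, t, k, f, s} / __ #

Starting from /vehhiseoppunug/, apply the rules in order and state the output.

Rule 1 (degemination): /hh/ is a geminate; the first /h/ deletes. /pp/ is a geminate; the first /p/ deletes. /vehhiseoppunug/ → vehiseopunug.
Rule 2 (intervocalic spirantization): /p/ is a stop between vowels /o/ and /u/, so it spirantizes to the fricative [f]. /vehiseopunug/ → vehiseofunug.
Rule 3 (intervocalic voicing): /s/ is a voiceless obstruent between vowels /i/ and /e/, so it voices to [z]. /f/ is a voiceless obstruent between vowels /o/ and /u/, so it voices to [v]. /vehiseofunug/ → vehizeovunug.
Rule 4 (nasal place assimilation): no segment meets the environment; /vehizeovunug/ is unchanged.
Rule 5 (final devoicing): /g/ is a voiced obstruent in word-final position, so it devoices to [k]. /vehizeovunug/ → vehizeovunuk.

vehizeovunuk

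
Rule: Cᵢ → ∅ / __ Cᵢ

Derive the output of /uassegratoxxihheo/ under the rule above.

/ss/ is a geminate; the first /s/ deletes.
/xx/ is a geminate; the first /x/ deletes.
/hh/ is a geminate; the first /h/ deletes.
Surface form: [uasegratoxiheo].

uasegratoxiheo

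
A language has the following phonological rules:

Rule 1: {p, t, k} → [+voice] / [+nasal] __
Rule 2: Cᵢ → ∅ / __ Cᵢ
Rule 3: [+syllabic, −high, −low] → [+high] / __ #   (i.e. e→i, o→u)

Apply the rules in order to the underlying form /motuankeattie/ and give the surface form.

Rule 1 (post-nasal voicing): /k/ is a voiceless stop immediately after the nasal /n/, so it voices to [g]. /motuankeattie/ → motuangeattie.
Rule 2 (degemination): /tt/ is a geminate; the first /t/ deletes. /motuangeattie/ → motuangeatie.
Rule 3 (final vowel raising): /e/ is a mid vowel in word-final position, so it raises to [i]. /motuangeatie/ → motuangeatii.

motuangeatii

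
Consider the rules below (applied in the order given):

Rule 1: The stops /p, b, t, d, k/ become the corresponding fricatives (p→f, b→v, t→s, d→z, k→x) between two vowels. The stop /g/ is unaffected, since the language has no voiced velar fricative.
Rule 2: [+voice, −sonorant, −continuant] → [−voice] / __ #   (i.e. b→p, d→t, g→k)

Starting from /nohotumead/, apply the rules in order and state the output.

Rule 1 (intervocalic spirantization): /t/ is a stop between vowels /o/ and /u/, so it spirantizes to the fricative [s]. /nohotumead/ → nohosumead.
Rule 2 (final devoicing): /d/ is a voiced stop in word-final position, so it devoices to [t]. /nohosumead/ → nohosumeat.

nohosumeat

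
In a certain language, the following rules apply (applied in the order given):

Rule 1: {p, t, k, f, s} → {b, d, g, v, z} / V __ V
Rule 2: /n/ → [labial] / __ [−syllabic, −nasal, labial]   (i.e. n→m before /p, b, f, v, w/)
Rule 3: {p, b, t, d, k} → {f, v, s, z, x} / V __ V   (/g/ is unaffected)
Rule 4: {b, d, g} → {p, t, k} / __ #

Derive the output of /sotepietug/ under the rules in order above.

Rule 1 (intervocalic voicing): /t/ is a voiceless obstruent between vowels /o/ and /e/, so it voices to [d]. /p/ is a voiceless obstruent between vowels /e/ and /i/, so it voices to [b]. /t/ is a voiceless obstruent between vowels /e/ and /u/, so it voices to [d]. /sotepietug/ → sodebiedug.
Rule 2 (nasal place assimilation): no segment meets the environment; /sodebiedug/ is unchanged.
Rule 3 (intervocalic spirantization): /d/ is a stop between vowels /o/ and /e/, so it spirantizes to the fricative [z]. /b/ is a stop between vowels /e/ and /i/, so it spirantizes to the fricative [v]. /d/ is a stop between vowels /e/ and /u/, so it spirantizes to the fricative [z]. /sodebiedug/ → sozeviezug.
Rule 4 (final devoicing): /g/ is a voiced stop in word-final position, so it devoices to [k]. /sozeviezug/ → sozeviezuk.

sozeviezuk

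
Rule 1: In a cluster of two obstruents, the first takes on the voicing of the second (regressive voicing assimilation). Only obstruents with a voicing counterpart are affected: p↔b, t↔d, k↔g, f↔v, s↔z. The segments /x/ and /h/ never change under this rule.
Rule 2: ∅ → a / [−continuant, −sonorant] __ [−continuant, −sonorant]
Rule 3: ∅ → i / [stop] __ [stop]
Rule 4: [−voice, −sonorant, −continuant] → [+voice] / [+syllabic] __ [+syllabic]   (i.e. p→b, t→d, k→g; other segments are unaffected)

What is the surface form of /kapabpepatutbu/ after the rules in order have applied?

kabababebadudabu

Rule 1 (regressive voicing assimilation): /b/ precedes the voiceless obstruent /p/, so it devoices to [p] by assimilation. /t/ precedes the voiced obstruent /b/, so it voices to [d] by assimilation. /kapabpepatutbu/ → kapappepatudbu.
Rule 2 (stop-cluster a-epenthesis): /p/ and /p/ form a stop–stop cluster, so [a] is inserted between them. /d/ and /b/ form a stop–stop cluster, so [a] is inserted between them. /kapappepatudbu/ → kapapapepatudabu.
Rule 3 (stop-cluster i-epenthesis): no segment meets the environment; /kapapapepatudabu/ is unchanged.
Rule 4 (intervocalic voicing): /p/ is a voiceless stop between vowels /a/ and /a/, so it voices to [b]. /p/ is a voiceless stop between vowels /a/ and /a/, so it voices to [b]. /p/ is a voiceless stop between vowels /a/ and /e/, so it voices to [b]. /p/ is a voiceless stop between vowels /e/ and /a/, so it voices to [b]. /t/ is a voiceless stop between vowels /a/ and /u/, so it voices to [d]. /kapapapepatudabu/ → kabababebadudabu.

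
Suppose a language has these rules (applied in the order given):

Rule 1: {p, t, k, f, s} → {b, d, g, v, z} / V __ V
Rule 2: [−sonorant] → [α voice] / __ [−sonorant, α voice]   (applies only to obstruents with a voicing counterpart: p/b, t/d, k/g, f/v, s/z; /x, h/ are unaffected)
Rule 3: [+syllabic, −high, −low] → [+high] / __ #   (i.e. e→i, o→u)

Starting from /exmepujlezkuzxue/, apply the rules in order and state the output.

exmebujleskusxui

Rule 1 (intervocalic voicing): /p/ is a voiceless obstruent between vowels /e/ and /u/, so it voices to [b]. /exmepujlezkuzxue/ → exmebujlezkuzxue.
Rule 2 (regressive voicing assimilation): /z/ precedes the voiceless obstruent /k/, so it devoices to [s] by assimilation. /z/ precedes the voiceless obstruent /x/, so it devoices to [s] by assimilation. /exmebujlezkuzxue/ → exmebujleskusxue.
Rule 3 (final vowel raising): /e/ is a mid vowel in word-final position, so it raises to [i]. /exmebujleskusxue/ → exmebujleskusxui.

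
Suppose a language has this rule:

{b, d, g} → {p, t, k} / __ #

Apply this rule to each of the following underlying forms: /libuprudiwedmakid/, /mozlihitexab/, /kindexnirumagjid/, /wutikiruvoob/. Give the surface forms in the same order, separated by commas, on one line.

libuprudiwedmakit, mozlihitexap, kindexnirumagjit, wutikiruvoop

/libuprudiwedmakid/: /d/ is a voiced stop in word-final position, so it devoices to [t]. → [libuprudiwedmakit].
/mozlihitexab/: /b/ is a voiced stop in word-final position, so it devoices to [p]. → [mozlihitexap].
/kindexnirumagjid/: /d/ is a voiced stop in word-final position, so it devoices to [t]. → [kindexnirumagjit].
/wutikiruvoob/: /b/ is a voiced stop in word-final position, so it devoices to [p]. → [wutikiruvoop].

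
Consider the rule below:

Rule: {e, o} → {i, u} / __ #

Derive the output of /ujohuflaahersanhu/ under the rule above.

ujohuflaahersanhu

No segment of /ujohuflaahersanhu/ meets the structural description of the rule, so the form surfaces unchanged.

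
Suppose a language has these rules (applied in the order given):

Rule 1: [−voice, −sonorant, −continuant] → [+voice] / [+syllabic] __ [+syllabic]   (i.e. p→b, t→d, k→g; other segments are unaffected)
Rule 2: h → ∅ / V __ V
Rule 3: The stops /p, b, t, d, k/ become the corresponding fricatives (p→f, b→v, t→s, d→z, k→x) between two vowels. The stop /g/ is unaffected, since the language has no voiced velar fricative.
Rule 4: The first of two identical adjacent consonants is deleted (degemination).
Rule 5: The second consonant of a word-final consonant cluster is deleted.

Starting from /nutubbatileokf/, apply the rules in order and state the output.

nuzubazileok

Rule 1 (intervocalic voicing): /t/ is a voiceless stop between vowels /u/ and /u/, so it voices to [d]. /t/ is a voiceless stop between vowels /a/ and /i/, so it voices to [d]. /nutubbatileokf/ → nudubbadileokf.
Rule 2 (intervocalic h-deletion): no segment meets the environment; /nudubbadileokf/ is unchanged.
Rule 3 (intervocalic spirantization): /d/ is a stop between vowels /u/ and /u/, so it spirantizes to the fricative [z]. /d/ is a stop between vowels /a/ and /i/, so it spirantizes to the fricative [z]. /nudubbadileokf/ → nuzubbazileokf.
Rule 4 (degemination): /bb/ is a geminate; the first /b/ deletes. /nuzubbazileokf/ → nuzubazileokf.
Rule 5 (final cluster simplification): /f/ is the second consonant of a word-final cluster /kf/, so it deletes. /nuzubazileokf/ → nuzubazileok.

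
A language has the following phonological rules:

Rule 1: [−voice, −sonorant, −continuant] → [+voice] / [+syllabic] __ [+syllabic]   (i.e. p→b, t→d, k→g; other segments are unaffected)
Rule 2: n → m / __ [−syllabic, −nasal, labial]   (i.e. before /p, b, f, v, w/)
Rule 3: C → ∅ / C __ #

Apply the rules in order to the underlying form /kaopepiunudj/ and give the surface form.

Rule 1 (intervocalic voicing): /p/ is a voiceless stop between vowels /o/ and /e/, so it voices to [b]. /p/ is a voiceless stop between vowels /e/ and /i/, so it voices to [b]. /kaopepiunudj/ → kaobebiunudj.
Rule 2 (nasal place assimilation): no segment meets the environment; /kaobebiunudj/ is unchanged.
Rule 3 (final cluster simplification): /j/ is the second consonant of a word-final cluster /dj/, so it deletes. /kaobebiunudj/ → kaobebiunud.

kaobebiunud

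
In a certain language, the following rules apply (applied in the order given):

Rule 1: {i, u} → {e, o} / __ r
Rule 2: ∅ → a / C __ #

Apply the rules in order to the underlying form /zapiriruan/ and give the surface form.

Rule 1 (pre-rhotic lowering): /i/ is a high vowel immediately before /r/, so it lowers to [e]. /i/ is a high vowel immediately before /r/, so it lowers to [e]. /zapiriruan/ → zapereruan.
Rule 2 (final a-epenthesis): the form ends in the consonant /n/, so [a] is inserted word-finally. /zapereruan/ → zapereruana.

zapereruana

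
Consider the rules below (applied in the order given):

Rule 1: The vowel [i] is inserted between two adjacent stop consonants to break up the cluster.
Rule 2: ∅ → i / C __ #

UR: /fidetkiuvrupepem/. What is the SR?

Rule 1 (stop-cluster i-epenthesis): /t/ and /k/ form a stop–stop cluster, so [i] is inserted between them. /fidetkiuvrupepem/ → fidetikiuvrupepem.
Rule 2 (final i-epenthesis): the form ends in the consonant /m/, so [i] is inserted word-finally. /fidetikiuvrupepem/ → fidetikiuvrupepemi.

fidetikiuvrupepemi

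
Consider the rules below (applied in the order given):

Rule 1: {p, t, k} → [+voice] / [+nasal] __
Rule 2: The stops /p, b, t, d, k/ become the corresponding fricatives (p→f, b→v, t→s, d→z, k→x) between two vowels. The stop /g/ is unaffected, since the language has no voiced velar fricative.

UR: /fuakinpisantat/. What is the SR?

fuaxinbisandat

Rule 1 (post-nasal voicing): /p/ is a voiceless stop immediately after the nasal /n/, so it voices to [b]. /t/ is a voiceless stop immediately after the nasal /n/, so it voices to [d]. /fuakinpisantat/ → fuakinbisandat.
Rule 2 (intervocalic spirantization): /k/ is a stop between vowels /a/ and /i/, so it spirantizes to the fricative [x]. /fuakinbisandat/ → fuaxinbisandat.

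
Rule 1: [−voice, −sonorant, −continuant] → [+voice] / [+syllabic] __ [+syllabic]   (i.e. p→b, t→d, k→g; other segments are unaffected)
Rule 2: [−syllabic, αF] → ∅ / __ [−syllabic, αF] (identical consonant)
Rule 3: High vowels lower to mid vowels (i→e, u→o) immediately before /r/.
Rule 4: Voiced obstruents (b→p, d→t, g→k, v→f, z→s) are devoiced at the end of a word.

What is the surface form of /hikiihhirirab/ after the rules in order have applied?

higiihererap

Rule 1 (intervocalic voicing): /k/ is a voiceless stop between vowels /i/ and /i/, so it voices to [g]. /hikiihhirirab/ → higiihhirirab.
Rule 2 (degemination): /hh/ is a geminate; the first /h/ deletes. /higiihhirirab/ → higiihirirab.
Rule 3 (pre-rhotic lowering): /i/ is a high vowel immediately before /r/, so it lowers to [e]. /i/ is a high vowel immediately before /r/, so it lowers to [e]. /higiihirirab/ → higiihererab.
Rule 4 (final devoicing): /b/ is a voiced obstruent in word-final position, so it devoices to [p]. /higiihererab/ → higiihererap.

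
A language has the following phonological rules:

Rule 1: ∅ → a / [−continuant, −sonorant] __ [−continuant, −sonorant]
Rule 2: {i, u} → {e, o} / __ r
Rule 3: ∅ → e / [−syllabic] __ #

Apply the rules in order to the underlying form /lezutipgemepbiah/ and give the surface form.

Rule 1 (stop-cluster a-epenthesis): /p/ and /g/ form a stop–stop cluster, so [a] is inserted between them. /p/ and /b/ form a stop–stop cluster, so [a] is inserted between them. /lezutipgemepbiah/ → lezutipagemepabiah.
Rule 2 (pre-rhotic lowering): no segment meets the environment; /lezutipagemepabiah/ is unchanged.
Rule 3 (final e-epenthesis): the form ends in the consonant /h/, so [e] is inserted word-finally. /lezutipagemepabiah/ → lezutipagemepabiahe.

lezutipagemepabiahe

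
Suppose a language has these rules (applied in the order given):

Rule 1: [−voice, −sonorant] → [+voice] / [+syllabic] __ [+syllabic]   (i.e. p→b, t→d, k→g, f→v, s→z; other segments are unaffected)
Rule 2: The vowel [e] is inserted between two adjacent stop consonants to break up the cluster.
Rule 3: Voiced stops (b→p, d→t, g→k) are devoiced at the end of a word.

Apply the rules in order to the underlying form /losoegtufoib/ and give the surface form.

lozoegetuvoip

Rule 1 (intervocalic voicing): /s/ is a voiceless obstruent between vowels /o/ and /o/, so it voices to [z]. /f/ is a voiceless obstruent between vowels /u/ and /o/, so it voices to [v]. /losoegtufoib/ → lozoegtuvoib.
Rule 2 (stop-cluster e-epenthesis): /g/ and /t/ form a stop–stop cluster, so [e] is inserted between them. /lozoegtuvoib/ → lozoegetuvoib.
Rule 3 (final devoicing): /b/ is a voiced stop in word-final position, so it devoices to [p]. /lozoegetuvoib/ → lozoegetuvoip.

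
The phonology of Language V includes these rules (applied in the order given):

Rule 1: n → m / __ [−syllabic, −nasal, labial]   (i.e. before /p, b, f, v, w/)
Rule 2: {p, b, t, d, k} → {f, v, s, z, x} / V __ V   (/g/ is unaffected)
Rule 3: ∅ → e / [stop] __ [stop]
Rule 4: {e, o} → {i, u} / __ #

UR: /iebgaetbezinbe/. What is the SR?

iebegaetebezimbi

Rule 1 (nasal place assimilation): /n/ precedes the labial consonant /b/, so it assimilates in place to [m]. /iebgaetbezinbe/ → iebgaetbezimbe.
Rule 2 (intervocalic spirantization): no segment meets the environment; /iebgaetbezimbe/ is unchanged.
Rule 3 (stop-cluster e-epenthesis): /b/ and /g/ form a stop–stop cluster, so [e] is inserted between them. /t/ and /b/ form a stop–stop cluster, so [e] is inserted between them. /iebgaetbezimbe/ → iebegaetebezimbe.
Rule 4 (final vowel raising): /e/ is a mid vowel in word-final position, so it raises to [i]. /iebegaetebezimbe/ → iebegaetebezimbi.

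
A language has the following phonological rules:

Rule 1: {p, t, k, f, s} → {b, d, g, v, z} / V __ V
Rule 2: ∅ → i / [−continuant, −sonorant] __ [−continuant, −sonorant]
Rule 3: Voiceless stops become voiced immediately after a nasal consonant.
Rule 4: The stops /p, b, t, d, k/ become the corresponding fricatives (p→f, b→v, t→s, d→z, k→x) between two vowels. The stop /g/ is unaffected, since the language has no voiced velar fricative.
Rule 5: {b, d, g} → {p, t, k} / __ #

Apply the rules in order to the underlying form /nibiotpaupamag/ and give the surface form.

Rule 1 (intervocalic voicing): /p/ is a voiceless obstruent between vowels /u/ and /a/, so it voices to [b]. /nibiotpaupamag/ → nibiotpaubamag.
Rule 2 (stop-cluster i-epenthesis): /t/ and /p/ form a stop–stop cluster, so [i] is inserted between them. /nibiotpaubamag/ → nibiotipaubamag.
Rule 3 (post-nasal voicing): no segment meets the environment; /nibiotipaubamag/ is unchanged.
Rule 4 (intervocalic spirantization): /b/ is a stop between vowels /i/ and /i/, so it spirantizes to the fricative [v]. /t/ is a stop between vowels /o/ and /i/, so it spirantizes to the fricative [s]. /p/ is a stop between vowels /i/ and /a/, so it spirantizes to the fricative [f]. /b/ is a stop between vowels /u/ and /a/, so it spirantizes to the fricative [v]. /nibiotipaubamag/ → niviosifauvamag.
Rule 5 (final devoicing): /g/ is a voiced stop in word-final position, so it devoices to [k]. /niviosifauvamag/ → niviosifauvamak.

niviosifauvamak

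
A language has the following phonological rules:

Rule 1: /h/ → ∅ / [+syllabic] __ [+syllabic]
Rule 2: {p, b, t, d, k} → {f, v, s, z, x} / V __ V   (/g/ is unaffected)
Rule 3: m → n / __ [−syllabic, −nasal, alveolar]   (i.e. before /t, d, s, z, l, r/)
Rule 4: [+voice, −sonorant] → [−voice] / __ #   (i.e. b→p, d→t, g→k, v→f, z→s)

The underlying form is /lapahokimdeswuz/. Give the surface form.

Rule 1 (intervocalic h-deletion): /h/ occurs between vowels /a/ and /o/, so it deletes. /lapahokimdeswuz/ → lapaokimdeswuz.
Rule 2 (intervocalic spirantization): /p/ is a stop between vowels /a/ and /a/, so it spirantizes to the fricative [f]. /k/ is a stop between vowels /o/ and /i/, so it spirantizes to the fricative [x]. /lapaokimdeswuz/ → lafaoximdeswuz.
Rule 3 (nasal place assimilation): /m/ precedes the alveolar consonant /d/, so it assimilates in place to [n]. /lafaoximdeswuz/ → lafaoxindeswuz.
Rule 4 (final devoicing): /z/ is a voiced obstruent in word-final position, so it devoices to [s]. /lafaoxindeswuz/ → lafaoxindeswus.

lafaoxindeswus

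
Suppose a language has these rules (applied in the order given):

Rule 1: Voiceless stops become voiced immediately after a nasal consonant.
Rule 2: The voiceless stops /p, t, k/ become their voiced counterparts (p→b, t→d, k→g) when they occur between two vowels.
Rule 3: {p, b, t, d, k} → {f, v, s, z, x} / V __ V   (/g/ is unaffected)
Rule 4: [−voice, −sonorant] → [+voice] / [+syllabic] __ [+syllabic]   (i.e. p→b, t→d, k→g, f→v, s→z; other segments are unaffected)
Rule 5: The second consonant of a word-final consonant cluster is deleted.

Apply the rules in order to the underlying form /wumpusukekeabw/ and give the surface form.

Rule 1 (post-nasal voicing): /p/ is a voiceless stop immediately after the nasal /m/, so it voices to [b]. /wumpusukekeabw/ → wumbusukekeabw.
Rule 2 (intervocalic voicing): /k/ is a voiceless stop between vowels /u/ and /e/, so it voices to [g]. /k/ is a voiceless stop between vowels /e/ and /e/, so it voices to [g]. /wumbusukekeabw/ → wumbusugegeabw.
Rule 3 (intervocalic spirantization): no segment meets the environment; /wumbusugegeabw/ is unchanged.
Rule 4 (intervocalic voicing): /s/ is a voiceless obstruent between vowels /u/ and /u/, so it voices to [z]. /wumbusugegeabw/ → wumbuzugegeabw.
Rule 5 (final cluster simplification): /w/ is the second consonant of a word-final cluster /bw/, so it deletes. /wumbuzugegeabw/ → wumbuzugegeab.

wumbuzugegeab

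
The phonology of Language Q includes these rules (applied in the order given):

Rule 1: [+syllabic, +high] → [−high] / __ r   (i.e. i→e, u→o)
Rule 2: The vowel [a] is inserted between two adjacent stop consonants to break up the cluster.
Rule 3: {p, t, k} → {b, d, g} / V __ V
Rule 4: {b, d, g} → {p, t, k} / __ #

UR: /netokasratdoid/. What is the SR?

Rule 1 (pre-rhotic lowering): no segment meets the environment; /netokasratdoid/ is unchanged.
Rule 2 (stop-cluster a-epenthesis): /t/ and /d/ form a stop–stop cluster, so [a] is inserted between them. /netokasratdoid/ → netokasratadoid.
Rule 3 (intervocalic voicing): /t/ is a voiceless stop between vowels /e/ and /o/, so it voices to [d]. /k/ is a voiceless stop between vowels /o/ and /a/, so it voices to [g]. /t/ is a voiceless stop between vowels /a/ and /a/, so it voices to [d]. /netokasratadoid/ → nedogasradadoid.
Rule 4 (final devoicing): /d/ is a voiced stop in word-final position, so it devoices to [t]. /nedogasradadoid/ → nedogasradadoit.

nedogasradadoit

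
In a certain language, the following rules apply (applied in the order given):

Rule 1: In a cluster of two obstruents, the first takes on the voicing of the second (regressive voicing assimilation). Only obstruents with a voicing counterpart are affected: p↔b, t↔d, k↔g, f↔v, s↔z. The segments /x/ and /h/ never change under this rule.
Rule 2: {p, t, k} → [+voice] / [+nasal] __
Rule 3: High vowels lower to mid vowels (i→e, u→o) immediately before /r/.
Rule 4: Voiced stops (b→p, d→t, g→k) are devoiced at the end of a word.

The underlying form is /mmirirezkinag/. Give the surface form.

Rule 1 (regressive voicing assimilation): /z/ precedes the voiceless obstruent /k/, so it devoices to [s] by assimilation. /mmirirezkinag/ → mmirireskinag.
Rule 2 (post-nasal voicing): no segment meets the environment; /mmirireskinag/ is unchanged.
Rule 3 (pre-rhotic lowering): /i/ is a high vowel immediately before /r/, so it lowers to [e]. /i/ is a high vowel immediately before /r/, so it lowers to [e]. /mmirireskinag/ → mmerereskinag.
Rule 4 (final devoicing): /g/ is a voiced stop in word-final position, so it devoices to [k]. /mmerereskinag/ → mmerereskinak.

mmerereskinak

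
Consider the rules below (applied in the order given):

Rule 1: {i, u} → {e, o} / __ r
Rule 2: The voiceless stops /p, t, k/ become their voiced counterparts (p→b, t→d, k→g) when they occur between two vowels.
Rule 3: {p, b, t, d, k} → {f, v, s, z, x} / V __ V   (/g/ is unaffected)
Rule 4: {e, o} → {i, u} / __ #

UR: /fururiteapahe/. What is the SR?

fororizeavahi

Rule 1 (pre-rhotic lowering): /u/ is a high vowel immediately before /r/, so it lowers to [o]. /u/ is a high vowel immediately before /r/, so it lowers to [o]. /fururiteapahe/ → fororiteapahe.
Rule 2 (intervocalic voicing): /t/ is a voiceless stop between vowels /i/ and /e/, so it voices to [d]. /p/ is a voiceless stop between vowels /a/ and /a/, so it voices to [b]. /fororiteapahe/ → fororideabahe.
Rule 3 (intervocalic spirantization): /d/ is a stop between vowels /i/ and /e/, so it spirantizes to the fricative [z]. /b/ is a stop between vowels /a/ and /a/, so it spirantizes to the fricative [v]. /fororideabahe/ → fororizeavahe.
Rule 4 (final vowel raising): /e/ is a mid vowel in word-final position, so it raises to [i]. /fororizeavahe/ → fororizeavahi.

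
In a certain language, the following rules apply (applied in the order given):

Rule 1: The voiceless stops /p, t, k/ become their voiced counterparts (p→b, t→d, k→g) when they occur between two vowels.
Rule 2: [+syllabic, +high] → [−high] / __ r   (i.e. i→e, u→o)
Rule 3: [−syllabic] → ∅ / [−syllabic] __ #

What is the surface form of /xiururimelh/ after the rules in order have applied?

xiororimel

Rule 1 (intervocalic voicing): no segment meets the environment; /xiururimelh/ is unchanged.
Rule 2 (pre-rhotic lowering): /u/ is a high vowel immediately before /r/, so it lowers to [o]. /u/ is a high vowel immediately before /r/, so it lowers to [o]. /xiururimelh/ → xiororimelh.
Rule 3 (final cluster simplification): /h/ is the second consonant of a word-final cluster /lh/, so it deletes. /xiororimelh/ → xiororimel.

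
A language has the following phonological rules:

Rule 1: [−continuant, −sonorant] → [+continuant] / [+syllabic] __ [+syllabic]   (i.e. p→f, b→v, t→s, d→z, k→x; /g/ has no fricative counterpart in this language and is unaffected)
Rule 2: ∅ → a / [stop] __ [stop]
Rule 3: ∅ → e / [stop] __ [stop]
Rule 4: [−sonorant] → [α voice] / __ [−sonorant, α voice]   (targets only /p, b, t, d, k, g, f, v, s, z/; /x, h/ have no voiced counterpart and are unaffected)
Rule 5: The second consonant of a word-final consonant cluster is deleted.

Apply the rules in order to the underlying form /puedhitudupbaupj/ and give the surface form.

puethisuzupabaup

Rule 1 (intervocalic spirantization): /t/ is a stop between vowels /i/ and /u/, so it spirantizes to the fricative [s]. /d/ is a stop between vowels /u/ and /u/, so it spirantizes to the fricative [z]. /puedhitudupbaupj/ → puedhisuzupbaupj.
Rule 2 (stop-cluster a-epenthesis): /p/ and /b/ form a stop–stop cluster, so [a] is inserted between them. /puedhisuzupbaupj/ → puedhisuzupabaupj.
Rule 3 (stop-cluster e-epenthesis): no segment meets the environment; /puedhisuzupabaupj/ is unchanged.
Rule 4 (regressive voicing assimilation): /d/ precedes the voiceless obstruent /h/, so it devoices to [t] by assimilation. /puedhisuzupabaupj/ → puethisuzupabaupj.
Rule 5 (final cluster simplification): /j/ is the second consonant of a word-final cluster /pj/, so it deletes. /puethisuzupabaupj/ → puethisuzupabaup.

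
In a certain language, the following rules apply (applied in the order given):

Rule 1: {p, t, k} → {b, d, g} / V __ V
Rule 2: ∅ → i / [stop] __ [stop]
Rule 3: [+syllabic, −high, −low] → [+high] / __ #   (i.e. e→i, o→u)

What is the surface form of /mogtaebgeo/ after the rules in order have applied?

mogitaebigeu

Rule 1 (intervocalic voicing): no segment meets the environment; /mogtaebgeo/ is unchanged.
Rule 2 (stop-cluster i-epenthesis): /g/ and /t/ form a stop–stop cluster, so [i] is inserted between them. /b/ and /g/ form a stop–stop cluster, so [i] is inserted between them. /mogtaebgeo/ → mogitaebigeo.
Rule 3 (final vowel raising): /o/ is a mid vowel in word-final position, so it raises to [u]. /mogitaebigeo/ → mogitaebigeu.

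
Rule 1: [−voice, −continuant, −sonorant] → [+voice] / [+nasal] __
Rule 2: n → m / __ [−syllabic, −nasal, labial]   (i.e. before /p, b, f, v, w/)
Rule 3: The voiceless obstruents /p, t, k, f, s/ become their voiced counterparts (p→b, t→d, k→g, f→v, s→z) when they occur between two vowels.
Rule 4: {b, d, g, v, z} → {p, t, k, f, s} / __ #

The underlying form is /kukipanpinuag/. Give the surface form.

kugibambinuak

Rule 1 (post-nasal voicing): /p/ is a voiceless stop immediately after the nasal /n/, so it voices to [b]. /kukipanpinuag/ → kukipanbinuag.
Rule 2 (nasal place assimilation): /n/ precedes the labial consonant /b/, so it assimilates in place to [m]. /kukipanbinuag/ → kukipambinuag.
Rule 3 (intervocalic voicing): /k/ is a voiceless obstruent between vowels /u/ and /i/, so it voices to [g]. /p/ is a voiceless obstruent between vowels /i/ and /a/, so it voices to [b]. /kukipambinuag/ → kugibambinuag.
Rule 4 (final devoicing): /g/ is a voiced obstruent in word-final position, so it devoices to [k]. /kugibambinuag/ → kugibambinuak.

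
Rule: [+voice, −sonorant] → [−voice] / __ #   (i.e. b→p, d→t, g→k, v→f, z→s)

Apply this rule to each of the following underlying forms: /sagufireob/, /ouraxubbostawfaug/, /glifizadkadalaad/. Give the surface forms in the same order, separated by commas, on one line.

sagufireop, ouraxubbostawfauk, glifizadkadalaat

/sagufireob/: /b/ is a voiced obstruent in word-final position, so it devoices to [p]. → [sagufireop].
/ouraxubbostawfaug/: /g/ is a voiced obstruent in word-final position, so it devoices to [k]. → [ouraxubbostawfauk].
/glifizadkadalaad/: /d/ is a voiced obstruent in word-final position, so it devoices to [t]. → [glifizadkadalaat].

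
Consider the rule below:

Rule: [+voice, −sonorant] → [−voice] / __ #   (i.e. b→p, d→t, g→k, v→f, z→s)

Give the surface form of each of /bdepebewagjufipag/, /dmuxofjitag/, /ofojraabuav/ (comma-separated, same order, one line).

/bdepebewagjufipag/: /g/ is a voiced obstruent in word-final position, so it devoices to [k]. → [bdepebewagjufipak].
/dmuxofjitag/: /g/ is a voiced obstruent in word-final position, so it devoices to [k]. → [dmuxofjitak].
/ofojraabuav/: /v/ is a voiced obstruent in word-final position, so it devoices to [f]. → [ofojraabuaf].

bdepebewagjufipak, dmuxofjitak, ofojraabuaf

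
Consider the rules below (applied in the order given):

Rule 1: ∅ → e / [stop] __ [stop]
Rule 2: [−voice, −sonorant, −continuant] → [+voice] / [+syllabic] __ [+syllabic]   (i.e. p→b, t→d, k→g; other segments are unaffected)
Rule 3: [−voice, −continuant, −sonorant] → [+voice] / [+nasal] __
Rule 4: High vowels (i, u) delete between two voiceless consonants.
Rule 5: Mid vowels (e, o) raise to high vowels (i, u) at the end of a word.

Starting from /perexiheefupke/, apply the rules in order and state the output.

perexheefubegi

Rule 1 (stop-cluster e-epenthesis): /p/ and /k/ form a stop–stop cluster, so [e] is inserted between them. /perexiheefupke/ → perexiheefupeke.
Rule 2 (intervocalic voicing): /p/ is a voiceless stop between vowels /u/ and /e/, so it voices to [b]. /k/ is a voiceless stop between vowels /e/ and /e/, so it voices to [g]. /perexiheefupeke/ → perexiheefubege.
Rule 3 (post-nasal voicing): no segment meets the environment; /perexiheefubege/ is unchanged.
Rule 4 (high vowel syncope): /i/ is a high vowel flanked by voiceless consonants /x/ and /h/, so it deletes. /perexiheefubege/ → perexheefubege.
Rule 5 (final vowel raising): /e/ is a mid vowel in word-final position, so it raises to [i]. /perexheefubege/ → perexheefubegi.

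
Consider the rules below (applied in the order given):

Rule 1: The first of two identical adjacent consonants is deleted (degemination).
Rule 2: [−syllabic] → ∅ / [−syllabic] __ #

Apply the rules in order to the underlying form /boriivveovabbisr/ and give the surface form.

Rule 1 (degemination): /vv/ is a geminate; the first /v/ deletes. /bb/ is a geminate; the first /b/ deletes. /boriivveovabbisr/ → boriiveovabisr.
Rule 2 (final cluster simplification): /r/ is the second consonant of a word-final cluster /sr/, so it deletes. /boriiveovabisr/ → boriiveovabis.

boriiveovabis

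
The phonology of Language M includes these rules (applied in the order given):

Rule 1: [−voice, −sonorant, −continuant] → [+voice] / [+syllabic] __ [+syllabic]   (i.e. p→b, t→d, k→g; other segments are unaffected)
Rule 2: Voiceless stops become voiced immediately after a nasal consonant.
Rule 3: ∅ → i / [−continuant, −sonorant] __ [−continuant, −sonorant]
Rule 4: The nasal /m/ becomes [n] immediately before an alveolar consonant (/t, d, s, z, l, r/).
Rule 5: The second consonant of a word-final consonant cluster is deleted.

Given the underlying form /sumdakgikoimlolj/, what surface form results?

Rule 1 (intervocalic voicing): /k/ is a voiceless stop between vowels /i/ and /o/, so it voices to [g]. /sumdakgikoimlolj/ → sumdakgigoimlolj.
Rule 2 (post-nasal voicing): no segment meets the environment; /sumdakgigoimlolj/ is unchanged.
Rule 3 (stop-cluster i-epenthesis): /k/ and /g/ form a stop–stop cluster, so [i] is inserted between them. /sumdakgigoimlolj/ → sumdakigigoimlolj.
Rule 4 (nasal place assimilation): /m/ precedes the alveolar consonant /d/, so it assimilates in place to [n]. /m/ precedes the alveolar consonant /l/, so it assimilates in place to [n]. /sumdakigigoimlolj/ → sundakigigoinlolj.
Rule 5 (final cluster simplification): /j/ is the second consonant of a word-final cluster /lj/, so it deletes. /sundakigigoinlolj/ → sundakigigoinlol.

sundakigigoinlol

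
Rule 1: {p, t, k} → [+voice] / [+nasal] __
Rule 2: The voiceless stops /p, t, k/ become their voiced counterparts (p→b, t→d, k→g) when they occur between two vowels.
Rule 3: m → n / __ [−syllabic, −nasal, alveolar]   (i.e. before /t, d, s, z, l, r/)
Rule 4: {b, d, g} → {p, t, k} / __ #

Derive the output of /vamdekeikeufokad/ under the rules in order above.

vandegeigeufogat

Rule 1 (post-nasal voicing): no segment meets the environment; /vamdekeikeufokad/ is unchanged.
Rule 2 (intervocalic voicing): /k/ is a voiceless stop between vowels /e/ and /e/, so it voices to [g]. /k/ is a voiceless stop between vowels /i/ and /e/, so it voices to [g]. /k/ is a voiceless stop between vowels /o/ and /a/, so it voices to [g]. /vamdekeikeufokad/ → vamdegeigeufogad.
Rule 3 (nasal place assimilation): /m/ precedes the alveolar consonant /d/, so it assimilates in place to [n]. /vamdegeigeufogad/ → vandegeigeufogad.
Rule 4 (final devoicing): /d/ is a voiced stop in word-final position, so it devoices to [t]. /vandegeigeufogad/ → vandegeigeufogat.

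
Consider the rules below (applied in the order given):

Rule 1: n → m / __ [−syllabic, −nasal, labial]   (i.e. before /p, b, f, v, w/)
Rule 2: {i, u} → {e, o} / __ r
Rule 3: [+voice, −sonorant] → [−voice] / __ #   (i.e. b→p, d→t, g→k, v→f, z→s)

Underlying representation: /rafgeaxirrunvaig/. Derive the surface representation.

rafgeaxerrumvaik

Rule 1 (nasal place assimilation): /n/ precedes the labial consonant /v/, so it assimilates in place to [m]. /rafgeaxirrunvaig/ → rafgeaxirrumvaig.
Rule 2 (pre-rhotic lowering): /i/ is a high vowel immediately before /r/, so it lowers to [e]. /rafgeaxirrumvaig/ → rafgeaxerrumvaig.
Rule 3 (final devoicing): /g/ is a voiced obstruent in word-final position, so it devoices to [k]. /rafgeaxerrumvaig/ → rafgeaxerrumvaik.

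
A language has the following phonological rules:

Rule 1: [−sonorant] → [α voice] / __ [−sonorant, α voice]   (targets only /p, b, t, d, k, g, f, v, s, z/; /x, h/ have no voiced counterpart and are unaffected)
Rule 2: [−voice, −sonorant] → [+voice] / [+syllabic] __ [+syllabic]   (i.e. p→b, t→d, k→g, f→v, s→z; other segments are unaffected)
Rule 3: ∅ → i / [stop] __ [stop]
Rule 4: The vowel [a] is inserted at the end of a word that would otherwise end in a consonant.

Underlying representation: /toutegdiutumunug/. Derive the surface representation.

Rule 1 (regressive voicing assimilation): no segment meets the environment; /toutegdiutumunug/ is unchanged.
Rule 2 (intervocalic voicing): /t/ is a voiceless obstruent between vowels /u/ and /e/, so it voices to [d]. /t/ is a voiceless obstruent between vowels /u/ and /u/, so it voices to [d]. /toutegdiutumunug/ → toudegdiudumunug.
Rule 3 (stop-cluster i-epenthesis): /g/ and /d/ form a stop–stop cluster, so [i] is inserted between them. /toudegdiudumunug/ → toudegidiudumunug.
Rule 4 (final a-epenthesis): the form ends in the consonant /g/, so [a] is inserted word-finally. /toudegidiudumunug/ → toudegidiudumunuga.

toudegidiudumunuga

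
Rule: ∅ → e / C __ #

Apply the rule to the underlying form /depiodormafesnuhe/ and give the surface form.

No segment of /depiodormafesnuhe/ meets the structural description of the rule, so the form surfaces unchanged.

depiodormafesnuhe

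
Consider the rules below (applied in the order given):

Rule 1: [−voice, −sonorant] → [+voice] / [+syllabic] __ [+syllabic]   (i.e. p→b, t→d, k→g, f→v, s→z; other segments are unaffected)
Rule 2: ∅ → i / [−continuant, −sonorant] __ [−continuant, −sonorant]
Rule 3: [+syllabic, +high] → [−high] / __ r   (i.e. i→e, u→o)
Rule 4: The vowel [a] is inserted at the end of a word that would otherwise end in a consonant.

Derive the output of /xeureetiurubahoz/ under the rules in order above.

xeoreediorubahoza

Rule 1 (intervocalic voicing): /t/ is a voiceless obstruent between vowels /e/ and /i/, so it voices to [d]. /xeureetiurubahoz/ → xeureediurubahoz.
Rule 2 (stop-cluster i-epenthesis): no segment meets the environment; /xeureediurubahoz/ is unchanged.
Rule 3 (pre-rhotic lowering): /u/ is a high vowel immediately before /r/, so it lowers to [o]. /u/ is a high vowel immediately before /r/, so it lowers to [o]. /xeureediurubahoz/ → xeoreediorubahoz.
Rule 4 (final a-epenthesis): the form ends in the consonant /z/, so [a] is inserted word-finally. /xeoreediorubahoz/ → xeoreediorubahoza.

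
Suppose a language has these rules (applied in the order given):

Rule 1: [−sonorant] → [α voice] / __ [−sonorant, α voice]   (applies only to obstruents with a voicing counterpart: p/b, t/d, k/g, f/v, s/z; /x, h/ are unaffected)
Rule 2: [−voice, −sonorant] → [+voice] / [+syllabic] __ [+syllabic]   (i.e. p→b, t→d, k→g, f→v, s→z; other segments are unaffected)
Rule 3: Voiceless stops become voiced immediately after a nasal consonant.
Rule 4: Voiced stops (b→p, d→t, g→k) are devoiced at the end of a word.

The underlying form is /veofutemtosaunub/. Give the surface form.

veovudemdozaunup

Rule 1 (regressive voicing assimilation): no segment meets the environment; /veofutemtosaunub/ is unchanged.
Rule 2 (intervocalic voicing): /f/ is a voiceless obstruent between vowels /o/ and /u/, so it voices to [v]. /t/ is a voiceless obstruent between vowels /u/ and /e/, so it voices to [d]. /s/ is a voiceless obstruent between vowels /o/ and /a/, so it voices to [z]. /veofutemtosaunub/ → veovudemtozaunub.
Rule 3 (post-nasal voicing): /t/ is a voiceless stop immediately after the nasal /m/, so it voices to [d]. /veovudemtozaunub/ → veovudemdozaunub.
Rule 4 (final devoicing): /b/ is a voiced stop in word-final position, so it devoices to [p]. /veovudemdozaunub/ → veovudemdozaunup.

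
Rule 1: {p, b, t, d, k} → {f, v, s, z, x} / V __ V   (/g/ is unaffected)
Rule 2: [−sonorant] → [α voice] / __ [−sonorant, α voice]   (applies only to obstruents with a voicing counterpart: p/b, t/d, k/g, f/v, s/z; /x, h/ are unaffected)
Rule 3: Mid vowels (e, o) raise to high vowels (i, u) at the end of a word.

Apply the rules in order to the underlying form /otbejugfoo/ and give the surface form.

odbejukfou

Rule 1 (intervocalic spirantization): no segment meets the environment; /otbejugfoo/ is unchanged.
Rule 2 (regressive voicing assimilation): /t/ precedes the voiced obstruent /b/, so it voices to [d] by assimilation. /g/ precedes the voiceless obstruent /f/, so it devoices to [k] by assimilation. /otbejugfoo/ → odbejukfoo.
Rule 3 (final vowel raising): /o/ is a mid vowel in word-final position, so it raises to [u]. /odbejukfoo/ → odbejukfou.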